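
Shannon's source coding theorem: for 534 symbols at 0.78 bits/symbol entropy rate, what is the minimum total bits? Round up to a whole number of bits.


Minimum bits >= n * H = 534 * 0.78 = 416.52, rounded up to a whole number of bits = 417

417 bits


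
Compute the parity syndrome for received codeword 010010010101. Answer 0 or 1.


Syndrome = XOR of all bits = 0 XOR 1 XOR 0 XOR 0 XOR 1 XOR 0 XOR 0 XOR 1 XOR 0 XOR 1 XOR 0 XOR 1 = 1

1


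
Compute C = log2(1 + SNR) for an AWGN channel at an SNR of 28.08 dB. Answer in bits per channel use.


SNR_linear = 10^(28.08/10) = 642.6877; C = log2(1 + SNR_linear) = log2(1 + 642.6877) = 9.3302

9.3302 bits/channel use


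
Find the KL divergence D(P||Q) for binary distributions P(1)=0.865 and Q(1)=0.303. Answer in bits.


KL = p*log2(p/q) + (1-p)*log2((1-p)/(1-q)) = 0.865*log2(0.865/0.303) + 0.135*log2(0.135/0.697) = 0.9894

0.9894 bits


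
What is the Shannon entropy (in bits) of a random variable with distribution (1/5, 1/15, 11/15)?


H = -sum(p_i * log2(p_i)). Terms: -(1/5)*log2(1/5) = 0.464386; -(1/15)*log2(1/15) = 0.260459; -(11/15)*log2(11/15) = 0.328137. H = 0.464386 + 0.260459 + 0.328137 = 1.053

1.053 bits


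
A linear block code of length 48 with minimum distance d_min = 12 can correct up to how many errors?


Correction capability = floor((d-1)/2) = floor((12-1)/2) = 5

5 errors


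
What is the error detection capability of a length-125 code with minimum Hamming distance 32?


Detection capability = d_min - 1 = 32 - 1 = 31

31 errors


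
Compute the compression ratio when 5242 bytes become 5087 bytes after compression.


Ratio = original / compressed = 5242 / 5087 = 1.0305

1.0305


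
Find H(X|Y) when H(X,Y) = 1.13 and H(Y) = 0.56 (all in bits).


H(X|Y) = H(X,Y) - H(Y) = 1.13 - 0.56 = 0.57

0.57 bits


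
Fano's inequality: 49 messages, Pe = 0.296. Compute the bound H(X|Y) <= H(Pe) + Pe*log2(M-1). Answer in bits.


H(Pe) = -Pe*log2(Pe) - (1-Pe)*log2(1-Pe) = -0.296*log2(0.296) - 0.704*log2(0.704) = 0.519874 + 0.356472 = 0.8763. Pe*log2(M-1) = 0.296*log2(48) = 1.653149. Bound = H(Pe) + Pe*log2(M-1) = 0.519874 + 0.356472 + 1.653149 = 2.5295

2.5295 bits


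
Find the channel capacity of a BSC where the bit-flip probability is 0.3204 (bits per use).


H(p) = -p*log2(p) - (1-p)*log2(1-p) = -0.3204*log2(0.3204) - 0.6796*log2(0.6796) = 0.526114 + 0.378702 = 0.9048. C = 1 - H(p) = 1 - 0.9048 = 0.0952

0.0952 bits


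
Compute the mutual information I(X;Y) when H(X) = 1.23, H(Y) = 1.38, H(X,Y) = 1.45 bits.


I(X;Y) = H(X) + H(Y) - H(X,Y) = 1.23 + 1.38 - 1.45 = 1.16

1.16 bits


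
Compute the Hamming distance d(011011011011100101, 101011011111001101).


Count differing positions: ^ ^ . . . . . . . ^ . . ^ . ^ . . . = 5 differences

5


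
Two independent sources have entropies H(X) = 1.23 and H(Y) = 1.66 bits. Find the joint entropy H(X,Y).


For independent variables, H(X,Y) = H(X) + H(Y) = 1.23 + 1.66 = 2.89

2.89 bits


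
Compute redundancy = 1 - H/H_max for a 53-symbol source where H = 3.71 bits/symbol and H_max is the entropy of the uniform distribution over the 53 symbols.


H_max = log2(K) = log2(53) = 5.7279 bits/symbol. Redundancy = 1 - H/H_max = 1 - 3.71/5.7279 = 1 - 0.6477 = 0.3523

0.3523


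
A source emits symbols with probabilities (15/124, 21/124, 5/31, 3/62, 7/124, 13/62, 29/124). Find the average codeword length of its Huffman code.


Huffman construction (repeatedly merge the two least-probable nodes; each merge adds 1 bit to every symbol beneath it): 3/62 + 7/124 = 13/124; 13/124 + 15/124 = 7/31; 5/31 + 21/124 = 41/124; 13/62 + 7/31 = 27/62; 29/124 + 41/124 = 35/62; 27/62 + 35/62 = 1. Resulting codeword lengths (in the order the probabilities were given): (3, 3, 3, 4, 4, 2, 2). L_avg = sum(p_i * l_i) = 15/124*3 + 21/124*3 + 5/31*3 + 3/62*4 + 7/124*4 + 13/62*2 + 29/124*2 = 165/62 = 2.6613

2.6613 bits


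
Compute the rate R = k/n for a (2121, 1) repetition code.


Rate = k/n = 1/2121

1/2121


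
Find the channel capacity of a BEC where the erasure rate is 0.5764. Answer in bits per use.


C = 1 - epsilon = 1 - 0.5764 = 0.4236

0.4236 bits


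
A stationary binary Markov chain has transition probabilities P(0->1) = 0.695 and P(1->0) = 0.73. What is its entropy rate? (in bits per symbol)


Stationary distribution: pi_0 = p10/(p01+p10) = 0.5123, pi_1 = 0.4877. Entropy rate H' = pi_0*H(p01) + pi_1*H(p10) = 0.5123*0.8873 + 0.4877*0.8415 = 0.865

0.865 bits/symbol


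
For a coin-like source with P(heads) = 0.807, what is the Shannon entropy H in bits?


H = -p*log2(p) - (1-p)*log2(1-p). -0.807*log2(0.807) = 0.249653; -0.193*log2(0.193) = 0.458052. H = 0.249653 + 0.458052 = 0.7077

0.7077 bits


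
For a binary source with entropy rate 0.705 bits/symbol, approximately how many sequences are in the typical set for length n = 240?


log2|A_typical| = nH = 240 * 0.705 = 169.2, so |A_typical| ~ 2^169.2 = 8.596e+50

8.596e+50


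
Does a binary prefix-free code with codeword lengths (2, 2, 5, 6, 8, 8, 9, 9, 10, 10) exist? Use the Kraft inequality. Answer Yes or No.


Kraft sum = sum(2^(-l_i)) = 0.5605, need <= 1. Result: satisfied (a binary prefix-free code with these lengths exists)

Yes


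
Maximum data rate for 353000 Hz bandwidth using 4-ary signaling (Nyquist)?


Rate = 2 * B * log2(M) = 2 * 353000 * 2.0 = 1412000.0

1412000.0 bps


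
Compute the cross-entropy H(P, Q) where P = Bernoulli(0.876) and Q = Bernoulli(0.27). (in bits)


H(P,Q) = -p*log2(q) - (1-p)*log2(1-q). -0.876*log2(0.27) = 1.654737; -0.124*log2(0.73) = 0.056300. H(P,Q) = 1.654737 + 0.056300 = 1.711

1.711 bits


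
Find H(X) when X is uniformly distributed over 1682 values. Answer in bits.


H = log2(n) = log2(1682) = 10.716

10.716 bits


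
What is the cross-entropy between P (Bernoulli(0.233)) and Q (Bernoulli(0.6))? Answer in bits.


H(P,Q) = -p*log2(q) - (1-p)*log2(1-q). -0.233*log2(0.6) = 0.171713; -0.767*log2(0.4) = 1.013919. H(P,Q) = 0.171713 + 1.013919 = 1.1856

1.1856 bits


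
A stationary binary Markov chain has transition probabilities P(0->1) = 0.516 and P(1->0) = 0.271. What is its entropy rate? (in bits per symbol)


Stationary distribution: pi_0 = p10/(p01+p10) = 0.3443, pi_1 = 0.6557. Entropy rate H' = pi_0*H(p01) + pi_1*H(p10) = 0.3443*0.9993 + 0.6557*0.8429 = 0.8967

0.8967 bits/symbol


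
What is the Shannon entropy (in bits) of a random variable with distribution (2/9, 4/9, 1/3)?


H = -sum(p_i * log2(p_i)). Terms: -(2/9)*log2(2/9) = 0.482206; -(4/9)*log2(4/9) = 0.519967; -(1/3)*log2(1/3) = 0.528321. H = 0.482206 + 0.519967 + 0.528321 = 1.5305

1.5305 bits


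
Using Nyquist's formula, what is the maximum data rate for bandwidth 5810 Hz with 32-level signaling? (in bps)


Rate = 2 * B * log2(M) = 2 * 5810 * 5.0 = 58100.0

58100.0 bps


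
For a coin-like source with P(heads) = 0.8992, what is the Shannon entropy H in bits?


H = -p*log2(p) - (1-p)*log2(1-p). -0.8992*log2(0.8992) = 0.137835; -0.1008*log2(0.1008) = 0.333692. H = 0.137835 + 0.333692 = 0.4715

0.4715 bits


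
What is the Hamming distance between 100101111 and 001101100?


Count differing positions: ^ . ^ . . . . ^ ^ = 4 differences

4


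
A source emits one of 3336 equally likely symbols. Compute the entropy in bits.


H = log2(n) = log2(3336) = 11.7039

11.7039 bits


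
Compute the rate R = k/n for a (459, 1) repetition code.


Rate = k/n = 1/459

1/459


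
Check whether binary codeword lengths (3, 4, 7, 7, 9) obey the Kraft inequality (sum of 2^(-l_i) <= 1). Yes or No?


Kraft sum = sum(2^(-l_i)) = 0.2051, need <= 1. Result: satisfied (a binary prefix-free code with these lengths exists)

Yes


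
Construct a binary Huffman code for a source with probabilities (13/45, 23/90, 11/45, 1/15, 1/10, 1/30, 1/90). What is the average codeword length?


Huffman construction (repeatedly merge the two least-probable nodes; each merge adds 1 bit to every symbol beneath it): 1/90 + 1/30 = 2/45; 2/45 + 1/15 = 1/9; 1/10 + 1/9 = 19/90; 19/90 + 11/45 = 41/90; 23/90 + 13/45 = 49/90; 41/90 + 49/90 = 1. Resulting codeword lengths (in the order the probabilities were given): (2, 2, 2, 4, 3, 5, 5). L_avg = sum(p_i * l_i) = 13/45*2 + 23/90*2 + 11/45*2 + 1/15*4 + 1/10*3 + 1/30*5 + 1/90*5 = 71/30 = 2.3667

2.3667 bits


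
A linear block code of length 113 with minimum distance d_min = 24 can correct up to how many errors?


Correction capability = floor((d-1)/2) = floor((24-1)/2) = 11

11 errors


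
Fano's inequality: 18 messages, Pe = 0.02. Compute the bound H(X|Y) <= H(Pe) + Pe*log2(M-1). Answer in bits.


H(Pe) = -Pe*log2(Pe) - (1-Pe)*log2(1-Pe) = -0.02*log2(0.02) - 0.98*log2(0.98) = 0.112877 + 0.028563 = 0.1414. Pe*log2(M-1) = 0.02*log2(17) = 0.081749. Bound = H(Pe) + Pe*log2(M-1) = 0.112877 + 0.028563 + 0.081749 = 0.2232

0.2232 bits


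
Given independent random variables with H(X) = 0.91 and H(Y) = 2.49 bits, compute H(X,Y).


For independent variables, H(X,Y) = H(X) + H(Y) = 0.91 + 2.49 = 3.4

3.4 bits


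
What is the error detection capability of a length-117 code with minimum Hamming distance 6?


Detection capability = d_min - 1 = 6 - 1 = 5

5 errors


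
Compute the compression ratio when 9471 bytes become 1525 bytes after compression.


Ratio = original / compressed = 9471 / 1525 = 6.2105

6.2105


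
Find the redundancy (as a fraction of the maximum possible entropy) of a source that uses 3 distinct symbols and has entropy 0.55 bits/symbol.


H_max = log2(K) = log2(3) = 1.585 bits/symbol. Redundancy = 1 - H/H_max = 1 - 0.55/1.585 = 1 - 0.347 = 0.653

0.653


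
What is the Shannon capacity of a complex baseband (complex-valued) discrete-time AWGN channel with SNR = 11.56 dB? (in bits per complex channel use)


SNR_linear = 10^(11.56/10) = 14.3219; C = log2(1 + SNR_linear) = log2(1 + 14.3219) = 3.9375

3.9375 bits/channel use


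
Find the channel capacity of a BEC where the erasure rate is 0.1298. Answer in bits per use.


C = 1 - epsilon = 1 - 0.1298 = 0.8702

0.8702 bits


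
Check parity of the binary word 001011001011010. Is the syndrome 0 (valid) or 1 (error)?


Syndrome = XOR of all bits = 0 XOR 0 XOR 1 XOR 0 XOR 1 XOR 1 XOR 0 XOR 0 XOR 1 XOR 0 XOR 1 XOR 1 XOR 0 XOR 1 XOR 0 = 1

1


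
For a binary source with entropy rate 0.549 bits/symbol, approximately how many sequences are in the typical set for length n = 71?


log2|A_typical| = nH = 71 * 0.549 = 38.979, so |A_typical| ~ 2^38.979 = 5.418e+11

5.418e+11


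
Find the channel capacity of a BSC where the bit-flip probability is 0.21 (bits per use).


H(p) = -p*log2(p) - (1-p)*log2(1-p) = -0.21*log2(0.21) - 0.79*log2(0.79) = 0.472823 + 0.268660 = 0.7415. C = 1 - H(p) = 1 - 0.7415 = 0.2585

0.2585 bits


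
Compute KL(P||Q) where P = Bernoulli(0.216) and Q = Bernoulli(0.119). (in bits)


KL = p*log2(p/q) + (1-p)*log2((1-p)/(1-q)) = 0.216*log2(0.216/0.119) + 0.784*log2(0.784/0.881) = 0.0538

0.0538 bits


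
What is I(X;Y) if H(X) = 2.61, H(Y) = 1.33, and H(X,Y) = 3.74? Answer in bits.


I(X;Y) = H(X) + H(Y) - H(X,Y) = 2.61 + 1.33 - 3.74 = 0.2

0.2 bits


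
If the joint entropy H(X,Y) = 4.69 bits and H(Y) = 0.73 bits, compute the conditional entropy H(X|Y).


H(X|Y) = H(X,Y) - H(Y) = 4.69 - 0.73 = 3.96

3.96 bits


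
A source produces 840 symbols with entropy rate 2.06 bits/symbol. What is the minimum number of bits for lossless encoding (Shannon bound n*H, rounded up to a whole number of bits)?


Minimum bits >= n * H = 840 * 2.06 = 1730.4, rounded up to a whole number of bits = 1731

1731 bits


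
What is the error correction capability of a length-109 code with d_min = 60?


Correction capability = floor((d-1)/2) = floor((60-1)/2) = 29

29 errors


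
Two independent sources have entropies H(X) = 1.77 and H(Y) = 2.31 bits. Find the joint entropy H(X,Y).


For independent variables, H(X,Y) = H(X) + H(Y) = 1.77 + 2.31 = 4.08

4.08 bits


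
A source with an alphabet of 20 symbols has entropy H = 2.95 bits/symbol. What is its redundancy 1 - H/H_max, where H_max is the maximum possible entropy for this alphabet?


H_max = log2(K) = log2(20) = 4.3219 bits/symbol. Redundancy = 1 - H/H_max = 1 - 2.95/4.3219 = 1 - 0.6826 = 0.3174

0.3174


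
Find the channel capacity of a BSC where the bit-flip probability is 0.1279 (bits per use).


H(p) = -p*log2(p) - (1-p)*log2(1-p) = -0.1279*log2(0.1279) - 0.8721*log2(0.8721) = 0.379468 + 0.172183 = 0.5517. C = 1 - H(p) = 1 - 0.5517 = 0.4483

0.4483 bits


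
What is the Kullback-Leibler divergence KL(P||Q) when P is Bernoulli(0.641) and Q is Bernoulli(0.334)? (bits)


KL = p*log2(p/q) + (1-p)*log2((1-p)/(1-q)) = 0.641*log2(0.641/0.334) + 0.359*log2(0.359/0.666) = 0.2828

0.2828 bits


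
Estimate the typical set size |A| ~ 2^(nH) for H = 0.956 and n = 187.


log2|A_typical| = nH = 187 * 0.956 = 178.772, so |A_typical| ~ 2^178.772 = 6.542e+53

6.542e+53


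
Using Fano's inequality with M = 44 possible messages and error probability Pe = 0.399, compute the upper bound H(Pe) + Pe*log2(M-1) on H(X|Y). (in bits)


H(Pe) = -Pe*log2(Pe) - (1-Pe)*log2(1-Pe) = -0.399*log2(0.399) - 0.601*log2(0.601) = 0.528890 + 0.441472 = 0.9704. Pe*log2(M-1) = 0.399*log2(43) = 2.165080. Bound = H(Pe) + Pe*log2(M-1) = 0.528890 + 0.441472 + 2.165080 = 3.1354

3.1354 bits


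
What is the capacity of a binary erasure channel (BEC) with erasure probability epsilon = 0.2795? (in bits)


C = 1 - epsilon = 1 - 0.2795 = 0.7205

0.7205 bits


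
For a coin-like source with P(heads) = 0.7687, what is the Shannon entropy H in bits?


H = -p*log2(p) - (1-p)*log2(1-p). -0.7687*log2(0.7687) = 0.291727; -0.2313*log2(0.2313) = 0.488543. H = 0.291727 + 0.488543 = 0.7803

0.7803 bits


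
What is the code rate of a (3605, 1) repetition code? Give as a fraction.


Rate = k/n = 1/3605

1/3605


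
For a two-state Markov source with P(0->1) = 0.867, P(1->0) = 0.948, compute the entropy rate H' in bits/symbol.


Stationary distribution: pi_0 = p10/(p01+p10) = 0.5223, pi_1 = 0.4777. Entropy rate H' = pi_0*H(p01) + pi_1*H(p10) = 0.5223*0.5656 + 0.4777*0.2948 = 0.4363

0.4363 bits/symbol


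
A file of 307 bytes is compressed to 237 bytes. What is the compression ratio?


Ratio = original / compressed = 307 / 237 = 1.2954

1.2954


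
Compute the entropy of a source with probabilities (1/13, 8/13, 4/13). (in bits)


H = -sum(p_i * log2(p_i)). Terms: -(1/13)*log2(1/13) = 0.284649; -(8/13)*log2(8/13) = 0.431040; -(4/13)*log2(4/13) = 0.523212. H = 0.284649 + 0.431040 + 0.523212 = 1.2389

1.2389 bits


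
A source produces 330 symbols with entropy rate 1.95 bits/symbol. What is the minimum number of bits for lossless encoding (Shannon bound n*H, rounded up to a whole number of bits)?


Minimum bits >= n * H = 330 * 1.95 = 643.5, rounded up to a whole number of bits = 644

644 bits


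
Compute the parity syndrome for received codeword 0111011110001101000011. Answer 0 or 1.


Syndrome = XOR of all bits = 0 XOR 1 XOR 1 XOR 1 XOR 0 XOR 1 XOR 1 XOR 1 XOR 1 XOR 0 XOR 0 XOR 0 XOR 1 XOR 1 XOR 0 XOR 1 XOR 0 XOR 0 XOR 0 XOR 0 XOR 1 XOR 1 = 0

0


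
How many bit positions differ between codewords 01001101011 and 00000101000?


Count differing positions: . ^ . . ^ . . . . ^ ^ = 4 differences

4


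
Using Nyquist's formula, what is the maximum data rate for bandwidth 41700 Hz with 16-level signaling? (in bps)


Rate = 2 * B * log2(M) = 2 * 41700 * 4.0 = 333600.0

333600.0 bps


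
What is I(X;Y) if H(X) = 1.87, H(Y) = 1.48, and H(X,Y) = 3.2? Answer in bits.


I(X;Y) = H(X) + H(Y) - H(X,Y) = 1.87 + 1.48 - 3.2 = 0.15

0.15 bits


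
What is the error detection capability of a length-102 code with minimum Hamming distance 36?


Detection capability = d_min - 1 = 36 - 1 = 35

35 errors


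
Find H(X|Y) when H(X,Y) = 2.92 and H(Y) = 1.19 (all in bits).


H(X|Y) = H(X,Y) - H(Y) = 2.92 - 1.19 = 1.73

1.73 bits


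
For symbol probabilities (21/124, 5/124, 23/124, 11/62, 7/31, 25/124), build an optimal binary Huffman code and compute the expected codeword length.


Huffman construction (repeatedly merge the two least-probable nodes; each merge adds 1 bit to every symbol beneath it): 5/124 + 21/124 = 13/62; 11/62 + 23/124 = 45/124; 25/124 + 13/62 = 51/124; 7/31 + 45/124 = 73/124; 51/124 + 73/124 = 1. Resulting codeword lengths (in the order the probabilities were given): (3, 3, 3, 3, 2, 2). L_avg = sum(p_i * l_i) = 21/124*3 + 5/124*3 + 23/124*3 + 11/62*3 + 7/31*2 + 25/124*2 = 319/124 = 2.5726

2.5726 bits


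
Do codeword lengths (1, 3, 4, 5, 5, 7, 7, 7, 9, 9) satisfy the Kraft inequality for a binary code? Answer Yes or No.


Kraft sum = sum(2^(-l_i)) = 0.7773, need <= 1. Result: satisfied (a binary prefix-free code with these lengths exists)

Yes


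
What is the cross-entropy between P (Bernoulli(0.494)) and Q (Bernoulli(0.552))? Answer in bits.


H(P,Q) = -p*log2(q) - (1-p)*log2(1-q). -0.494*log2(0.552) = 0.423486; -0.506*log2(0.448) = 0.586165. H(P,Q) = 0.423486 + 0.586165 = 1.0097

1.0097 bits


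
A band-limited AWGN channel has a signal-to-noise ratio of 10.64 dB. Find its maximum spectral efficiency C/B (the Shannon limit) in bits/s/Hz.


SNR_linear = 10^(10.64/10) = 11.5878; C/B = log2(1 + SNR_linear) = log2(1 + 11.5878) = 3.654

3.654 bits/s/Hz


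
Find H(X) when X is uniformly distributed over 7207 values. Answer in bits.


H = log2(n) = log2(7207) = 12.8152

12.8152 bits


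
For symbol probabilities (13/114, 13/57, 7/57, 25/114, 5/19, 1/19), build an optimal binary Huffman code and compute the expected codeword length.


Huffman construction (repeatedly merge the two least-probable nodes; each merge adds 1 bit to every symbol beneath it): 1/19 + 13/114 = 1/6; 7/57 + 1/6 = 11/38; 25/114 + 13/57 = 17/38; 5/19 + 11/38 = 21/38; 17/38 + 21/38 = 1. Resulting codeword lengths (in the order the probabilities were given): (4, 2, 3, 2, 2, 4). L_avg = sum(p_i * l_i) = 13/114*4 + 13/57*2 + 7/57*3 + 25/114*2 + 5/19*2 + 1/19*4 = 140/57 = 2.4561

2.4561 bits


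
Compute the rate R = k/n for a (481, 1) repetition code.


Rate = k/n = 1/481

1/481


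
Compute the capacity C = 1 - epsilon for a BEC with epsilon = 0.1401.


C = 1 - epsilon = 1 - 0.1401 = 0.8599

0.8599 bits


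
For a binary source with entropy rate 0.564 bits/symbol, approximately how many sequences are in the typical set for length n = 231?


log2|A_typical| = nH = 231 * 0.564 = 130.284, so |A_typical| ~ 2^130.284 = 1.657e+39

1.657e+39


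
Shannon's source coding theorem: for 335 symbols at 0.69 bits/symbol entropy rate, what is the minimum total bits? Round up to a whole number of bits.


Minimum bits >= n * H = 335 * 0.69 = 231.15, rounded up to a whole number of bits = 232

232 bits


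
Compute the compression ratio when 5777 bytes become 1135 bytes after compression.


Ratio = original / compressed = 5777 / 1135 = 5.0899

5.0899


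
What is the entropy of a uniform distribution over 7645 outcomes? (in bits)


H = log2(n) = log2(7645) = 12.9003

12.9003 bits


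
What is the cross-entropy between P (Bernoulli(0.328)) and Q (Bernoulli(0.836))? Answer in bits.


H(P,Q) = -p*log2(q) - (1-p)*log2(1-q). -0.328*log2(0.836) = 0.084763; -0.672*log2(0.164) = 1.752732. H(P,Q) = 0.084763 + 1.752732 = 1.8375

1.8375 bits


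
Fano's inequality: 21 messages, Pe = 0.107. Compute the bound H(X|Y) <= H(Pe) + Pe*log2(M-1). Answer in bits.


H(Pe) = -Pe*log2(Pe) - (1-Pe)*log2(1-Pe) = -0.107*log2(0.107) - 0.893*log2(0.893) = 0.345002 + 0.145798 = 0.4908. Pe*log2(M-1) = 0.107*log2(20) = 0.462446. Bound = H(Pe) + Pe*log2(M-1) = 0.345002 + 0.145798 + 0.462446 = 0.9532

0.9532 bits


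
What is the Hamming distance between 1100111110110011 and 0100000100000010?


Count differing positions: ^ . . . ^ ^ ^ . ^ . ^ ^ . . . ^ = 8 differences

8


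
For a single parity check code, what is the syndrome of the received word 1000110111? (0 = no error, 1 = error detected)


Syndrome = XOR of all bits = 1 XOR 0 XOR 0 XOR 0 XOR 1 XOR 1 XOR 0 XOR 1 XOR 1 XOR 1 = 0

0


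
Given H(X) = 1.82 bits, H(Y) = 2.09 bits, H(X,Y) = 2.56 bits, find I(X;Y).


I(X;Y) = H(X) + H(Y) - H(X,Y) = 1.82 + 2.09 - 2.56 = 1.35

1.35 bits


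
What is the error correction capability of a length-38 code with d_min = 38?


Correction capability = floor((d-1)/2) = floor((38-1)/2) = 18

18 errors


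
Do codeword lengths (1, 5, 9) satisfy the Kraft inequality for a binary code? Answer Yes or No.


Kraft sum = sum(2^(-l_i)) = 0.5332, need <= 1. Result: satisfied (a binary prefix-free code with these lengths exists)

Yes


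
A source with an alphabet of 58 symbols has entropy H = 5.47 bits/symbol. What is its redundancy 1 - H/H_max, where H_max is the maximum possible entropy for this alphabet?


H_max = log2(K) = log2(58) = 5.858 bits/symbol. Redundancy = 1 - H/H_max = 1 - 5.47/5.858 = 1 - 0.9338 = 0.0662

0.0662


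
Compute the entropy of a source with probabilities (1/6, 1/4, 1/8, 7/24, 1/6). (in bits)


H = -sum(p_i * log2(p_i)). Terms: -(1/6)*log2(1/6) = 0.430827; -(1/4)*log2(1/4) = 0.500000; -(1/8)*log2(1/8) = 0.375000; -(7/24)*log2(7/24) = 0.518469; -(1/6)*log2(1/6) = 0.430827. H = 0.430827 + 0.500000 + 0.375000 + 0.518469 + 0.430827 = 2.2551

2.2551 bits


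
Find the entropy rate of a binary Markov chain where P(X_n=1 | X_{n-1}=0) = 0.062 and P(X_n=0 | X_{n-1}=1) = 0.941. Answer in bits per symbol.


Stationary distribution: pi_0 = p10/(p01+p10) = 0.9382, pi_1 = 0.0618. Entropy rate H' = pi_0*H(p01) + pi_1*H(p10) = 0.9382*0.3353 + 0.0618*0.3235 = 0.3346

0.3346 bits/symbol


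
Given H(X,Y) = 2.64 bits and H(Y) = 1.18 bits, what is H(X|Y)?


H(X|Y) = H(X,Y) - H(Y) = 2.64 - 1.18 = 1.46

1.46 bits


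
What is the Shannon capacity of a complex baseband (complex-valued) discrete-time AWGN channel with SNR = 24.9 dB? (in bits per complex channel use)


SNR_linear = 10^(24.9/10) = 309.0295; C = log2(1 + SNR_linear) = log2(1 + 309.0295) = 8.2763

8.2763 bits/channel use


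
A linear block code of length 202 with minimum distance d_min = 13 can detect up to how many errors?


Detection capability = d_min - 1 = 13 - 1 = 12

12 errors


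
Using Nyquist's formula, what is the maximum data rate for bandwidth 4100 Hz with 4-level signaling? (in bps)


Rate = 2 * B * log2(M) = 2 * 4100 * 2.0 = 16400.0

16400.0 bps


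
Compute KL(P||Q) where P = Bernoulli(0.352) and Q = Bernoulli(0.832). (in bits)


KL = p*log2(p/q) + (1-p)*log2((1-p)/(1-q)) = 0.352*log2(0.352/0.832) + 0.648*log2(0.648/0.168) = 0.8252

0.8252 bits


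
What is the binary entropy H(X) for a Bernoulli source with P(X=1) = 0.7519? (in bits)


H = -p*log2(p) - (1-p)*log2(1-p). -0.7519*log2(0.7519) = 0.309322; -0.2481*log2(0.2481) = 0.498931. H = 0.309322 + 0.498931 = 0.8083

0.8083 bits


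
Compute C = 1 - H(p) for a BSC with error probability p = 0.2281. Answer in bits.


H(p) = -p*log2(p) - (1-p)*log2(1-p) = -0.2281*log2(0.2281) - 0.7719*log2(0.7719) = 0.486369 + 0.288316 = 0.7747. C = 1 - H(p) = 1 - 0.7747 = 0.2253

0.2253 bits


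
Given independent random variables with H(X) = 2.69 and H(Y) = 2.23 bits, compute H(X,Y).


For independent variables, H(X,Y) = H(X) + H(Y) = 2.69 + 2.23 = 4.92

4.92 bits


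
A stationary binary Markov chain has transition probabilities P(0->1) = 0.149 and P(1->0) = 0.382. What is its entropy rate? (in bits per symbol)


Stationary distribution: pi_0 = p10/(p01+p10) = 0.7194, pi_1 = 0.2806. Entropy rate H' = pi_0*H(p01) + pi_1*H(p10) = 0.7194*0.6073 + 0.2806*0.9594 = 0.7061

0.7061 bits/symbol


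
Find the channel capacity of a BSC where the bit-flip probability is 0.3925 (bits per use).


H(p) = -p*log2(p) - (1-p)*log2(1-p) = -0.3925*log2(0.3925) - 0.6075*log2(0.6075) = 0.529575 + 0.436819 = 0.9664. C = 1 - H(p) = 1 - 0.9664 = 0.0336

0.0336 bits


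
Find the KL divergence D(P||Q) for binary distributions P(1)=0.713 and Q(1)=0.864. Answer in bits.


KL = p*log2(p/q) + (1-p)*log2((1-p)/(1-q)) = 0.713*log2(0.713/0.864) + 0.287*log2(0.287/0.136) = 0.1116

0.1116 bits


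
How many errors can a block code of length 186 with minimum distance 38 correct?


Correction capability = floor((d-1)/2) = floor((38-1)/2) = 18

18 errors


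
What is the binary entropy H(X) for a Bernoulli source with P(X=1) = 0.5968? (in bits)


H = -p*log2(p) - (1-p)*log2(1-p). -0.5968*log2(0.5968) = 0.444425; -0.4032*log2(0.4032) = 0.528366. H = 0.444425 + 0.528366 = 0.9728

0.9728 bits


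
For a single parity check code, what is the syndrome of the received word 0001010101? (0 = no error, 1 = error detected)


Syndrome = XOR of all bits = 0 XOR 0 XOR 0 XOR 1 XOR 0 XOR 1 XOR 0 XOR 1 XOR 0 XOR 1 = 0

0


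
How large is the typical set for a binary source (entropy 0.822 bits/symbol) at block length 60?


log2|A_typical| = nH = 60 * 0.822 = 49.32, so |A_typical| ~ 2^49.32 = 7.027e+14

7.027e+14


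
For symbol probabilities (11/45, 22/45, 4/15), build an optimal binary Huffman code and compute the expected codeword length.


Huffman construction (repeatedly merge the two least-probable nodes; each merge adds 1 bit to every symbol beneath it): 11/45 + 4/15 = 23/45; 22/45 + 23/45 = 1. Resulting codeword lengths (in the order the probabilities were given): (2, 1, 2). L_avg = sum(p_i * l_i) = 11/45*2 + 22/45*1 + 4/15*2 = 68/45 = 1.5111

1.5111 bits


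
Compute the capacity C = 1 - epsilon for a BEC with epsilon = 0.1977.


C = 1 - epsilon = 1 - 0.1977 = 0.8023

0.8023 bits


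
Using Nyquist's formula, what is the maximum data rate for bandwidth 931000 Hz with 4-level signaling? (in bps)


Rate = 2 * B * log2(M) = 2 * 931000 * 2.0 = 3724000.0

3724000.0 bps


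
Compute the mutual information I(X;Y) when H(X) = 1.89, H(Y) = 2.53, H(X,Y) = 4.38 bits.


I(X;Y) = H(X) + H(Y) - H(X,Y) = 1.89 + 2.53 - 4.38 = 0.04

0.04 bits


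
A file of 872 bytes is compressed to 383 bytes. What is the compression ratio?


Ratio = original / compressed = 872 / 383 = 2.2768

2.2768


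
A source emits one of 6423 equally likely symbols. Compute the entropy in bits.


H = log2(n) = log2(6423) = 12.649

12.649 bits


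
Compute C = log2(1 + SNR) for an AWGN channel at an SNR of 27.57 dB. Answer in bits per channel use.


SNR_linear = 10^(27.57/10) = 571.4786; C = log2(1 + SNR_linear) = log2(1 + 571.4786) = 9.1611

9.1611 bits/channel use


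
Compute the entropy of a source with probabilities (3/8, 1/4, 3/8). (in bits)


H = -sum(p_i * log2(p_i)). Terms: -(3/8)*log2(3/8) = 0.530639; -(1/4)*log2(1/4) = 0.500000; -(3/8)*log2(3/8) = 0.530639. H = 0.530639 + 0.500000 + 0.530639 = 1.5613

1.5613 bits


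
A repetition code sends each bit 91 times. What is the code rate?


Rate = k/n = 1/91

1/91


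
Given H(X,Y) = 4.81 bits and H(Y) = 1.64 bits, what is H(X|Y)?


H(X|Y) = H(X,Y) - H(Y) = 4.81 - 1.64 = 3.17

3.17 bits


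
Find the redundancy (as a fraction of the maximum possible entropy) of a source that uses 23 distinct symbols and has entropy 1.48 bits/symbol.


H_max = log2(K) = log2(23) = 4.5236 bits/symbol. Redundancy = 1 - H/H_max = 1 - 1.48/4.5236 = 1 - 0.3272 = 0.6728

0.6728


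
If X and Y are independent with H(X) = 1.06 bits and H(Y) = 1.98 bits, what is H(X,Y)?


For independent variables, H(X,Y) = H(X) + H(Y) = 1.06 + 1.98 = 3.04

3.04 bits


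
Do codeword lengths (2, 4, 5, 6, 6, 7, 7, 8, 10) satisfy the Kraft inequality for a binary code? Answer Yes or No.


Kraft sum = sum(2^(-l_i)) = 0.3955, need <= 1. Result: satisfied (a binary prefix-free code with these lengths exists)

Yes


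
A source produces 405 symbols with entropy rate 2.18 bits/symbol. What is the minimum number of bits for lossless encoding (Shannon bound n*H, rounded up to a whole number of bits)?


Minimum bits >= n * H = 405 * 2.18 = 882.9, rounded up to a whole number of bits = 883

883 bits


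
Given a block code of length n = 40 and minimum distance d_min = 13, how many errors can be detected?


Detection capability = d_min - 1 = 13 - 1 = 12

12 errors


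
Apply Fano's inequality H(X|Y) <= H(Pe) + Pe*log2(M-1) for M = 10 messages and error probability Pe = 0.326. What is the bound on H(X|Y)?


H(Pe) = -Pe*log2(Pe) - (1-Pe)*log2(1-Pe) = -0.326*log2(0.326) - 0.674*log2(0.674) = 0.527160 + 0.383627 = 0.9108. Pe*log2(M-1) = 0.326*log2(9) = 1.033396. Bound = H(Pe) + Pe*log2(M-1) = 0.527160 + 0.383627 + 1.033396 = 1.9442

1.9442 bits


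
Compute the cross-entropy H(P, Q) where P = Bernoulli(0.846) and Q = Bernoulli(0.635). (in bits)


H(P,Q) = -p*log2(q) - (1-p)*log2(1-q). -0.846*log2(0.635) = 0.554275; -0.154*log2(0.365) = 0.223921. H(P,Q) = 0.554275 + 0.223921 = 0.7782

0.7782 bits


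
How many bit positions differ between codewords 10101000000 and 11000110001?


Count differing positions: . ^ ^ . ^ ^ ^ . . . ^ = 6 differences

6


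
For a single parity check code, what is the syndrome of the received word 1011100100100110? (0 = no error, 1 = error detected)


Syndrome = XOR of all bits = 1 XOR 0 XOR 1 XOR 1 XOR 1 XOR 0 XOR 0 XOR 1 XOR 0 XOR 0 XOR 1 XOR 0 XOR 0 XOR 1 XOR 1 XOR 0 = 0

0


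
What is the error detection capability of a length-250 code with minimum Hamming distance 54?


Detection capability = d_min - 1 = 54 - 1 = 53

53 errors


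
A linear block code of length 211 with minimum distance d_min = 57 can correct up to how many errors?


Correction capability = floor((d-1)/2) = floor((57-1)/2) = 28

28 errors


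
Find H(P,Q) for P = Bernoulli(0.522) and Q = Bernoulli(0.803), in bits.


H(P,Q) = -p*log2(q) - (1-p)*log2(1-q). -0.522*log2(0.803) = 0.165228; -0.478*log2(0.197) = 1.120304. H(P,Q) = 0.165228 + 1.120304 = 1.2855

1.2855 bits


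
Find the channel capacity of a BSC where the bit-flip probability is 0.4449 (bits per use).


H(p) = -p*log2(p) - (1-p)*log2(1-p) = -0.4449*log2(0.4449) - 0.5551*log2(0.5551) = 0.519842 + 0.471380 = 0.9912. C = 1 - H(p) = 1 - 0.9912 = 0.0088

0.0088 bits


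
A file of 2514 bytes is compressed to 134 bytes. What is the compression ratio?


Ratio = original / compressed = 2514 / 134 = 18.7612

18.7612


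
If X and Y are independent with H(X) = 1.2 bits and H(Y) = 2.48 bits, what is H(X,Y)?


For independent variables, H(X,Y) = H(X) + H(Y) = 1.2 + 2.48 = 3.68

3.68 bits


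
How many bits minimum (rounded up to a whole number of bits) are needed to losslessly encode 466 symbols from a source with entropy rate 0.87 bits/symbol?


Minimum bits >= n * H = 466 * 0.87 = 405.42, rounded up to a whole number of bits = 406

406 bits


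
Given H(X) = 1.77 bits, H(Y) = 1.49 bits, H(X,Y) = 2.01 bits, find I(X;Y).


I(X;Y) = H(X) + H(Y) - H(X,Y) = 1.77 + 1.49 - 2.01 = 1.25

1.25 bits


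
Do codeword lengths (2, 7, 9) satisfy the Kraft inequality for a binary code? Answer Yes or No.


Kraft sum = sum(2^(-l_i)) = 0.2598, need <= 1. Result: satisfied (a binary prefix-free code with these lengths exists)

Yes


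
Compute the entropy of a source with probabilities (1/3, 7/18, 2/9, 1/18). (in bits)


H = -sum(p_i * log2(p_i)). Terms: -(1/3)*log2(1/3) = 0.528321; -(7/18)*log2(7/18) = 0.529888; -(2/9)*log2(2/9) = 0.482206; -(1/18)*log2(1/18) = 0.231663. H = 0.528321 + 0.529888 + 0.482206 + 0.231663 = 1.7721

1.7721 bits


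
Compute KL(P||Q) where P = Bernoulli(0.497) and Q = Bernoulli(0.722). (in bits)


KL = p*log2(p/q) + (1-p)*log2((1-p)/(1-q)) = 0.497*log2(0.497/0.722) + 0.503*log2(0.503/0.278) = 0.1625

0.1625 bits


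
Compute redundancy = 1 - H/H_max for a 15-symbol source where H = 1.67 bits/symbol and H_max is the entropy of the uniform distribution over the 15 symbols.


H_max = log2(K) = log2(15) = 3.9069 bits/symbol. Redundancy = 1 - H/H_max = 1 - 1.67/3.9069 = 1 - 0.4274 = 0.5726

0.5726


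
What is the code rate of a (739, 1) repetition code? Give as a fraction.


Rate = k/n = 1/739

1/739


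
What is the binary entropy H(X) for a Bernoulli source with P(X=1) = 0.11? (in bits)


H = -p*log2(p) - (1-p)*log2(1-p). -0.11*log2(0.11) = 0.350287; -0.89*log2(0.89) = 0.149629. H = 0.350287 + 0.149629 = 0.4999

0.4999 bits


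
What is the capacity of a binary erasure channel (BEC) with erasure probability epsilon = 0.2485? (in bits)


C = 1 - epsilon = 1 - 0.2485 = 0.7515

0.7515 bits


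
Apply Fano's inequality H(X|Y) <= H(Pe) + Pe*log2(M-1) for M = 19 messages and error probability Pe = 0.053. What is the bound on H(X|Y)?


H(Pe) = -Pe*log2(Pe) - (1-Pe)*log2(1-Pe) = -0.053*log2(0.053) - 0.947*log2(0.947) = 0.224607 + 0.074400 = 0.299. Pe*log2(M-1) = 0.053*log2(18) = 0.221006. Bound = H(Pe) + Pe*log2(M-1) = 0.224607 + 0.074400 + 0.221006 = 0.52

0.52 bits


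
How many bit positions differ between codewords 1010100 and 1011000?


Count differing positions: . . . ^ ^ . . = 2 differences

2


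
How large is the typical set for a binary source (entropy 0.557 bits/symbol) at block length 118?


log2|A_typical| = nH = 118 * 0.557 = 65.726, so |A_typical| ~ 2^65.726 = 6.102e+19

6.102e+19


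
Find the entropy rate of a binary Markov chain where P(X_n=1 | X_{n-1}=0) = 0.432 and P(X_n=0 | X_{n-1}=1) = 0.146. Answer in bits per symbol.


Stationary distribution: pi_0 = p10/(p01+p10) = 0.2526, pi_1 = 0.7474. Entropy rate H' = pi_0*H(p01) + pi_1*H(p10) = 0.2526*0.9866 + 0.7474*0.5997 = 0.6975

0.6975 bits/symbol


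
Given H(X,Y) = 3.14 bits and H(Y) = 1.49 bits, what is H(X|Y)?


H(X|Y) = H(X,Y) - H(Y) = 3.14 - 1.49 = 1.65

1.65 bits


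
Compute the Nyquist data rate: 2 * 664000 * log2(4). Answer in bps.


Rate = 2 * B * log2(M) = 2 * 664000 * 2.0 = 2656000.0

2656000.0 bps


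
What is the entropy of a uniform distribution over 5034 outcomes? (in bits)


H = log2(n) = log2(5034) = 12.2975

12.2975 bits


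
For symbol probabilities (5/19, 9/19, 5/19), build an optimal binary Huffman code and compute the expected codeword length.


Huffman construction (repeatedly merge the two least-probable nodes; each merge adds 1 bit to every symbol beneath it): 5/19 + 5/19 = 10/19; 9/19 + 10/19 = 1. Resulting codeword lengths (in the order the probabilities were given): (2, 1, 2). L_avg = sum(p_i * l_i) = 5/19*2 + 9/19*1 + 5/19*2 = 29/19 = 1.5263

1.5263 bits


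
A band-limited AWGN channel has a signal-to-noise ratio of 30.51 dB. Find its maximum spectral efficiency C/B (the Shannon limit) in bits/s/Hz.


SNR_linear = 10^(30.51/10) = 1124.605; C/B = log2(1 + SNR_linear) = log2(1 + 1124.605) = 10.1365

10.1365 bits/s/Hz


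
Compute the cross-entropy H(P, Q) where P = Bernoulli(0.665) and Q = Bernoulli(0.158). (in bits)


H(P,Q) = -p*log2(q) - (1-p)*log2(1-q). -0.665*log2(0.158) = 1.770232; -0.335*log2(0.842) = 0.083116. H(P,Q) = 1.770232 + 0.083116 = 1.8533

1.8533 bits


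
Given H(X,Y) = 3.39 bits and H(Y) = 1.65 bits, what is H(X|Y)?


H(X|Y) = H(X,Y) - H(Y) = 3.39 - 1.65 = 1.74

1.74 bits


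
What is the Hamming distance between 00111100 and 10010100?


Count differing positions: ^ . ^ . ^ . . . = 3 differences

3


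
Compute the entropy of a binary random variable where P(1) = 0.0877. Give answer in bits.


H = -p*log2(p) - (1-p)*log2(1-p). -0.0877*log2(0.0877) = 0.307939; -0.9123*log2(0.9123) = 0.120807. H = 0.307939 + 0.120807 = 0.4287

0.4287 bits


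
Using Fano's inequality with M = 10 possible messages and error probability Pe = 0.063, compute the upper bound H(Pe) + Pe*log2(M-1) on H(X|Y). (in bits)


H(Pe) = -Pe*log2(Pe) - (1-Pe)*log2(1-Pe) = -0.063*log2(0.063) - 0.937*log2(0.937) = 0.251276 + 0.087965 = 0.3392. Pe*log2(M-1) = 0.063*log2(9) = 0.199705. Bound = H(Pe) + Pe*log2(M-1) = 0.251276 + 0.087965 + 0.199705 = 0.5389

0.5389 bits


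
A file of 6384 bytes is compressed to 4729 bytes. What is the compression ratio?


Ratio = original / compressed = 6384 / 4729 = 1.35

1.35


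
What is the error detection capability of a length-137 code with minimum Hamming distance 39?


Detection capability = d_min - 1 = 39 - 1 = 38

38 errors


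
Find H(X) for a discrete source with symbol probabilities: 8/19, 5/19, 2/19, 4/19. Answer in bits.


H = -sum(p_i * log2(p_i)). Terms: -(8/19)*log2(8/19) = 0.525443; -(5/19)*log2(5/19) = 0.506842; -(2/19)*log2(2/19) = 0.341887; -(4/19)*log2(4/19) = 0.473248. H = 0.525443 + 0.506842 + 0.341887 + 0.473248 = 1.8474

1.8474 bits


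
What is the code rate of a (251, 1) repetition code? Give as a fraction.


Rate = k/n = 1/251

1/251


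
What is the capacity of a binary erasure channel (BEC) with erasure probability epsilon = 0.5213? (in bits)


C = 1 - epsilon = 1 - 0.5213 = 0.4787

0.4787 bits


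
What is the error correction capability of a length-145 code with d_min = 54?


Correction capability = floor((d-1)/2) = floor((54-1)/2) = 26

26 errors


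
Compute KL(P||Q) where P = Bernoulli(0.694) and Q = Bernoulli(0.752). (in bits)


KL = p*log2(p/q) + (1-p)*log2((1-p)/(1-q)) = 0.694*log2(0.694/0.752) + 0.306*log2(0.306/0.248) = 0.0124

0.0124 bits


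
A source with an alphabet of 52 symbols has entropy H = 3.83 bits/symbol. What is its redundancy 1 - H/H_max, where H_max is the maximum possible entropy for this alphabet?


H_max = log2(K) = log2(52) = 5.7004 bits/symbol. Redundancy = 1 - H/H_max = 1 - 3.83/5.7004 = 1 - 0.6719 = 0.3281

0.3281


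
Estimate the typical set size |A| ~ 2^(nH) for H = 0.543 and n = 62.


log2|A_typical| = nH = 62 * 0.543 = 33.666, so |A_typical| ~ 2^33.666 = 1.363e+10

1.363e+10


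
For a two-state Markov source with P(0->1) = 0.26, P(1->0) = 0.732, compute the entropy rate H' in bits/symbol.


Stationary distribution: pi_0 = p10/(p01+p10) = 0.7379, pi_1 = 0.2621. Entropy rate H' = pi_0*H(p01) + pi_1*H(p10) = 0.7379*0.8267 + 0.2621*0.8386 = 0.8298

0.8298 bits/symbol


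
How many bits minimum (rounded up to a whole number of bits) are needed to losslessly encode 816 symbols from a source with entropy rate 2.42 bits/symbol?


Minimum bits >= n * H = 816 * 2.42 = 1974.72, rounded up to a whole number of bits = 1975

1975 bits


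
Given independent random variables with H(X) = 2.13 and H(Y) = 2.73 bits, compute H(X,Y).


For independent variables, H(X,Y) = H(X) + H(Y) = 2.13 + 2.73 = 4.86

4.86 bits


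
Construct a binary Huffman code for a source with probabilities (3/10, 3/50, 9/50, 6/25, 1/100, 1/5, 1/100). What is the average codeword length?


Huffman construction (repeatedly merge the two least-probable nodes; each merge adds 1 bit to every symbol beneath it): 1/100 + 1/100 = 1/50; 1/50 + 3/50 = 2/25; 2/25 + 9/50 = 13/50; 1/5 + 6/25 = 11/25; 13/50 + 3/10 = 14/25; 11/25 + 14/25 = 1. Resulting codeword lengths (in the order the probabilities were given): (2, 4, 3, 2, 5, 2, 5). L_avg = sum(p_i * l_i) = 3/10*2 + 3/50*4 + 9/50*3 + 6/25*2 + 1/100*5 + 1/5*2 + 1/100*5 = 59/25 = 2.36

2.36 bits


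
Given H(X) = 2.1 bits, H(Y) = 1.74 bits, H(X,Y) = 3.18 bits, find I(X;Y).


I(X;Y) = H(X) + H(Y) - H(X,Y) = 2.1 + 1.74 - 3.18 = 0.66

0.66 bits


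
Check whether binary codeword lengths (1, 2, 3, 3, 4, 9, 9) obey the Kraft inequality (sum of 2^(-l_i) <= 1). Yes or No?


Kraft sum = sum(2^(-l_i)) = 1.0664, need <= 1. Result: violated (a binary prefix-free code with these lengths cannot exist)

No


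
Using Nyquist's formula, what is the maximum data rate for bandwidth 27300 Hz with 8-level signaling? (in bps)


Rate = 2 * B * log2(M) = 2 * 27300 * 3.0 = 163800.0

163800.0 bps


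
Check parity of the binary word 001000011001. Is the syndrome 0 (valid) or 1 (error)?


Syndrome = XOR of all bits = 0 XOR 0 XOR 1 XOR 0 XOR 0 XOR 0 XOR 0 XOR 1 XOR 1 XOR 0 XOR 0 XOR 1 = 0

0
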